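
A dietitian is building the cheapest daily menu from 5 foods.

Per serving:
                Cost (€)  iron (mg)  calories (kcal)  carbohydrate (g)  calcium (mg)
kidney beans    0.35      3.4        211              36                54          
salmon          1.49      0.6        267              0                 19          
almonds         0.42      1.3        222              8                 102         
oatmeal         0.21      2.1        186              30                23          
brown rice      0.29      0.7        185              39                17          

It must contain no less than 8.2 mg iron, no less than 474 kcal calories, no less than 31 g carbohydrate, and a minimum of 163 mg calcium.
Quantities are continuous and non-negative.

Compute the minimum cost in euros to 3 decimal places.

Let x1 = servings of kidney beans, x2 = servings of salmon, x3 = servings of almonds, x4 = servings of oatmeal, x5 = servings of brown rice.
Minimize 0.35x1 + 1.49x2 + 0.42x3 + 0.21x4 + 0.29x5 with:
  3.4x1 + 0.6x2 + 1.3x3 + 2.1x4 + 0.7x5 ≥ 8.2   (iron)
  211x1 + 267x2 + 222x3 + 186x4 + 185x5 ≥ 474   (calories)
  36x1 + 8x3 + 30x4 + 39x5 ≥ 31   (carbohydrate)
  54x1 + 19x2 + 102x3 + 23x4 + 17x5 ≥ 163   (calcium)
  x1, x2, x3, x4, x5 ≥ 0.
At the optimum only kidney beans, almonds are positive (salmon, oatmeal, brown rice = 0). Binding constraints: iron and calcium.
That vertex is x1 = 2.258, x3 = 0.4027.
Objective = 0.35·2.258 + 0.42·0.4027 = 0.95943.

€0.959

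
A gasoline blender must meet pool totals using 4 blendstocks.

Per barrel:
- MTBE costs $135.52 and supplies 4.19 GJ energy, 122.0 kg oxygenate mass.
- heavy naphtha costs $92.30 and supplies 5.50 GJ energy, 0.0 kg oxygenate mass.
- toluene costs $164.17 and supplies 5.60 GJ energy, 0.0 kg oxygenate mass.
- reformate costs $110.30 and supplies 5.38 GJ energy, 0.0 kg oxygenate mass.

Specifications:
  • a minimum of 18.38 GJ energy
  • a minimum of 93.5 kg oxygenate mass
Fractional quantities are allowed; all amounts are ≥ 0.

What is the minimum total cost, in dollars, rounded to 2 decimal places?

$358.42

Treat it as an LP. Let x1 = barrels of MTBE, x2 = barrels of heavy naphtha, x3 = barrels of toluene, x4 = barrels of reformate.
Minimize 135.52x1 + 92.3x2 + 164.17x3 + 110.3x4 with:
  4.19x1 + 5.5x2 + 5.6x3 + 5.38x4 ≥ 18.38   (energy)
  122x1 ≥ 93.5   (oxygenate mass)
  x1, x2, x3, x4 ≥ 0.
The minimum-cost mix takes nothing from toluene, reformate — only MTBE, heavy naphtha. The energy and oxygenate mass requirements are met with equality.
That vertex is x1 = 0.76639, x2 = 2.758.
Total cost: 135.52·0.76639 + 92.3·2.758 = 358.4246.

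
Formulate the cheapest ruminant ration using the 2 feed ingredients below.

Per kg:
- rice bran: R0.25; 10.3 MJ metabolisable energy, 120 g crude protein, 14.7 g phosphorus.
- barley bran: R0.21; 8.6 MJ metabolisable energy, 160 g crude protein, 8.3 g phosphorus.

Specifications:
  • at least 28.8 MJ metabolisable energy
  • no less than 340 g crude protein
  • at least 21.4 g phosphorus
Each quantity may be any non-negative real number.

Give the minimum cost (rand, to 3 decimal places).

R0.699

Let x1 = kg of rice bran, x2 = kg of barley bran.
Minimise 0.25x1 + 0.21x2 s.t.:
  10.3x1 + 8.6x2 ≥ 28.8   (metabolisable energy)
  120x1 + 160x2 ≥ 340   (crude protein)
  14.7x1 + 8.3x2 ≥ 21.4   (phosphorus)
  x1, x2 ≥ 0.
Both inputs are positive at the optimum. The metabolisable energy and crude protein requirements are met with equality.
That vertex is x1 = 2.734, x2 = 0.07468.
Cost = 0.25·2.734 + 0.21·0.07468 = 0.69918.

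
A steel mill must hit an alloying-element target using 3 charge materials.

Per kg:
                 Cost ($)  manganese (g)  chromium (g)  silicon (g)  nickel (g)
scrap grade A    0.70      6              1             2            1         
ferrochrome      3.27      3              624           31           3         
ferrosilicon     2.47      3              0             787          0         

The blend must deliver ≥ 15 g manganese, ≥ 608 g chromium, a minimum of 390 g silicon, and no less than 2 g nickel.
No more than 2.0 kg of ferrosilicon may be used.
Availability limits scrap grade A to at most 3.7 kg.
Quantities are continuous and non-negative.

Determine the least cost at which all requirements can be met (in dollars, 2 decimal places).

Let x1 = kg of scrap grade A, x2 = kg of ferrochrome, x3 = kg of ferrosilicon.
Minimise 0.7x1 + 3.27x2 + 2.47x3 subject to:
  6x1 + 3x2 + 3x3 ≥ 15   (manganese)
  1x1 + 624x2 ≥ 608   (chromium)
  2x1 + 31x2 + 787x3 ≥ 390   (silicon)
  1x1 + 3x2 ≥ 2   (nickel)
  x3 ≤ 2
  x1 ≤ 3.7
  x1, x2, x3 ≥ 0.
All 3 inputs are positive at the optimum. Binding constraints: manganese, chromium, silicon.
That vertex is x1 = 1.788, x2 = 0.9715, x3 = 0.4527.
Total cost: 0.7·1.788 + 3.27·0.9715 + 2.47·0.4527 = 5.5466.

$5.55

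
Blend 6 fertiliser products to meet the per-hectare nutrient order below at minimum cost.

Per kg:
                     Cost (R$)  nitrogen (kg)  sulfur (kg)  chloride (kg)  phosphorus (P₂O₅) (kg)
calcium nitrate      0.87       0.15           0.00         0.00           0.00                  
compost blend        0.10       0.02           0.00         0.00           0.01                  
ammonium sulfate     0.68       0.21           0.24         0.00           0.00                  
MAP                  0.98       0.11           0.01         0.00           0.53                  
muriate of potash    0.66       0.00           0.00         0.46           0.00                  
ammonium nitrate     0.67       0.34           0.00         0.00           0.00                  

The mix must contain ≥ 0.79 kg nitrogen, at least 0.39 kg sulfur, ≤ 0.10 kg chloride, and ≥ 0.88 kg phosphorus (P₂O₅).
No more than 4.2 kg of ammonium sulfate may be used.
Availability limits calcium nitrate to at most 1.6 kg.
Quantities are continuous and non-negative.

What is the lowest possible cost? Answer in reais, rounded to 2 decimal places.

R$3.24

Let x1 = kg of calcium nitrate, x2 = kg of compost blend, x3 = kg of ammonium sulfate, x4 = kg of MAP, x5 = kg of muriate of potash, x6 = kg of ammonium nitrate.
min 0.87x1 + 0.1x2 + 0.68x3 + 0.98x4 + 0.66x5 + 0.67x6 s.t.:
  0.15x1 + 0.02x2 + 0.21x3 + 0.11x4 + 0.34x6 ≥ 0.79   (nitrogen)
  0.24x3 + 0.01x4 ≥ 0.39   (sulfur)
  0.46x5 ≤ 0.1   (chloride)
  0.01x2 + 0.53x4 ≥ 0.88   (phosphorus (P₂O₅))
  x3 ≤ 4.2
  x1 ≤ 1.6
  x1, x2, x3, x4, x5, x6 ≥ 0.
The minimum-cost mix takes nothing from calcium nitrate, compost blend, muriate of potash — only ammonium sulfate, MAP, ammonium nitrate. Binding constraints: nitrogen, sulfur, phosphorus (P₂O₅).
Optimal quantities: ammonium sulfate = 1.556 kg, MAP = 1.66 kg, ammonium nitrate = 0.8254 kg.
Cost = 0.68·1.556 + 0.98·1.66 + 0.67·0.8254 = 3.2379.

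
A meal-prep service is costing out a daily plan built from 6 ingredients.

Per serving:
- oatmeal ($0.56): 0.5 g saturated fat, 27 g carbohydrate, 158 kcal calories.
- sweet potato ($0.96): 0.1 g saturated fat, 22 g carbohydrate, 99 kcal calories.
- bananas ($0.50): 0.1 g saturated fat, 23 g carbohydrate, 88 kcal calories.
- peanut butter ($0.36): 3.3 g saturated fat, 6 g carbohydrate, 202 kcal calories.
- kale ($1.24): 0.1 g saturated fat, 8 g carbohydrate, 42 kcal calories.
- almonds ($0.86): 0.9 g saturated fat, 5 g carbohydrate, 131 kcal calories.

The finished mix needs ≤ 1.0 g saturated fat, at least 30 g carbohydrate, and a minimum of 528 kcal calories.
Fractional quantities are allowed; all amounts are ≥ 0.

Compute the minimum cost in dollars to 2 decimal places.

This is a linear program. Let x1 = servings of oatmeal, x2 = servings of sweet potato, x3 = servings of bananas, x4 = servings of peanut butter, x5 = servings of kale, x6 = servings of almonds.
Minimize 0.56x1 + 0.96x2 + 0.5x3 + 0.36x4 + 1.24x5 + 0.86x6 s.t.:
  0.5x1 + 0.1x2 + 0.1x3 + 3.3x4 + 0.1x5 + 0.9x6 ≤ 1   (saturated fat)
  27x1 + 22x2 + 23x3 + 6x4 + 8x5 + 5x6 ≥ 30   (carbohydrate)
  158x1 + 99x2 + 88x3 + 202x4 + 42x5 + 131x6 ≥ 528   (calories)
  x1, x2, x3, x4, x5, x6 ≥ 0.
The cheapest feasible vertex uses only oatmeal, bananas; sweet potato, peanut butter, kale, almonds are not used. Binding constraints: saturated fat and calories.
Optimal quantities: oatmeal = 1.248 servings, bananas = 3.759 servings.
Objective = 0.56·1.248 + 0.5·3.759 = 2.5784.

$2.58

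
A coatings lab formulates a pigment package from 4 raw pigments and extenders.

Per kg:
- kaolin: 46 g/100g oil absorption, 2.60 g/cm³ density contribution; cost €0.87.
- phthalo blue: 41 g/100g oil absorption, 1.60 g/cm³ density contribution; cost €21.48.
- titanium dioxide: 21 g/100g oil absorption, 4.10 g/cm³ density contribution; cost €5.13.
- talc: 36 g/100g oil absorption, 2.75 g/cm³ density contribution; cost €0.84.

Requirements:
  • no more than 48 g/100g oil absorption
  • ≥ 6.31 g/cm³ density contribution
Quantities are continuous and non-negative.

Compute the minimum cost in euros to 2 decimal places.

This is a linear program. Let x1 = kg of kaolin, x2 = kg of phthalo blue, x3 = kg of titanium dioxide, x4 = kg of talc.
min 0.87x1 + 21.48x2 + 5.13x3 + 0.84x4 with:
  46x1 + 41x2 + 21x3 + 36x4 ≤ 48   (oil absorption)
  2.6x1 + 1.6x2 + 4.1x3 + 2.75x4 ≥ 6.31   (density contribution)
  x1, x2, x3, x4 ≥ 0.
The cheapest feasible vertex uses only titanium dioxide, talc; kaolin, phthalo blue are not used. There the oil absorption and density contribution constraints are tight.
Solving gives x3 = 1.059, x4 = 0.7155.
Hence cost = 5.13·1.059 + 0.84·0.7155 = €6.0337.

€6.03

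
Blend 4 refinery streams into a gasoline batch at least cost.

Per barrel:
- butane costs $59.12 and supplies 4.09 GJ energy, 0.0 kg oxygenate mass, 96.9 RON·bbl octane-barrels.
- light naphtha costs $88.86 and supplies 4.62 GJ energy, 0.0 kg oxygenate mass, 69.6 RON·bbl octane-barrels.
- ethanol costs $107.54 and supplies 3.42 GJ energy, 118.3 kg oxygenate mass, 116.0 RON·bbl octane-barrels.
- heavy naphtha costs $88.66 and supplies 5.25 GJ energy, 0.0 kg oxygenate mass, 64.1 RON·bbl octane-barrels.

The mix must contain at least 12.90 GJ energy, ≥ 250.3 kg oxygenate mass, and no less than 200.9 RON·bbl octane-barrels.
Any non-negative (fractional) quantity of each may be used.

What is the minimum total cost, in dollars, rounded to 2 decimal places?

Let x1 = barrels of butane, x2 = barrels of light naphtha, x3 = barrels of ethanol, x4 = barrels of heavy naphtha.
Minimize 59.12x1 + 88.86x2 + 107.54x3 + 88.66x4 s.t.:
  4.09x1 + 4.62x2 + 3.42x3 + 5.25x4 ≥ 12.9   (energy)
  118.3x3 ≥ 250.3   (oxygenate mass)
  96.9x1 + 69.6x2 + 116x3 + 64.1x4 ≥ 200.9   (octane-barrels)
  x1, x2, x3, x4 ≥ 0.
The minimum-cost mix takes nothing from light naphtha, heavy naphtha — only butane, ethanol. There the energy and oxygenate mass constraints are tight.
So butane = 1.3848 barrels, ethanol = 2.1158 barrels.
Hence cost = 59.12·1.3848 + 107.54·2.1158 = $309.4025.

$309.40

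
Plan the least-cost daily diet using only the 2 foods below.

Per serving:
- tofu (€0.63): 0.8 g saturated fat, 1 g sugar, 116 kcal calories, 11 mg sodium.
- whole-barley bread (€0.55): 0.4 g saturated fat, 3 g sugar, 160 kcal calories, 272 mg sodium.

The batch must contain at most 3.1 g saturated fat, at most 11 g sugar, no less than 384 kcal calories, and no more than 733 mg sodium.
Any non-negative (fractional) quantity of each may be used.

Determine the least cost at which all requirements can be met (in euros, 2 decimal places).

€1.32

Let x1 = servings of tofu, x2 = servings of whole-barley bread.
min 0.63x1 + 0.55x2 with:
  0.8x1 + 0.4x2 ≤ 3.1   (saturated fat)
  1x1 + 3x2 ≤ 11   (sugar)
  116x1 + 160x2 ≥ 384   (calories)
  11x1 + 272x2 ≤ 733   (sodium)
  x1, x2 ≥ 0.
The minimum-cost mix takes nothing from tofu — only whole-barley bread. There the calories constraint is tight.
Solving gives x2 = 2.4.
Total cost: 0.55·2.4 = 1.3200.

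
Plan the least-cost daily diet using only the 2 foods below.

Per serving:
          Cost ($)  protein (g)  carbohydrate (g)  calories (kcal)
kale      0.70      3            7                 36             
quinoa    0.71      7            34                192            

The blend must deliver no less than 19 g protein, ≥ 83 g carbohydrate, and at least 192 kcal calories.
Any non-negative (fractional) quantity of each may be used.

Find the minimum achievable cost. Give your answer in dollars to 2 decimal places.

Let x1 = servings of kale, x2 = servings of quinoa.
min 0.7x1 + 0.71x2 subject to:
  3x1 + 7x2 ≥ 19   (protein)
  7x1 + 34x2 ≥ 83   (carbohydrate)
  36x1 + 192x2 ≥ 192   (calories)
  x1, x2 ≥ 0.
The minimum-cost mix takes nothing from kale — only quinoa. The protein requirement is met with equality.
That vertex is x2 = 2.714.
Total cost: 0.71·2.714 = 1.9269.

$1.93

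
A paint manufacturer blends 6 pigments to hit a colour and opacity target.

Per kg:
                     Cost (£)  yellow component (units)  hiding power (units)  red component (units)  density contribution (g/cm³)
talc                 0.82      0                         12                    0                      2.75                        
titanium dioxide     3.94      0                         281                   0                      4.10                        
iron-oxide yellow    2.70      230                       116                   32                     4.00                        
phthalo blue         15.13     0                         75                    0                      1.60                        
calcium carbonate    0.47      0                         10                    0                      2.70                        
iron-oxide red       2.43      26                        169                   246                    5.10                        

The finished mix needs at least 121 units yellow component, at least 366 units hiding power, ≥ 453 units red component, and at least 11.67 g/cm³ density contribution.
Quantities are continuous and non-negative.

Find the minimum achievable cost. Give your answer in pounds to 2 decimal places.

Let x1 = kg of talc, x2 = kg of titanium dioxide, x3 = kg of iron-oxide yellow, x4 = kg of phthalo blue, x5 = kg of calcium carbonate, x6 = kg of iron-oxide red.
Minimise 0.82x1 + 3.94x2 + 2.7x3 + 15.13x4 + 0.47x5 + 2.43x6 s.t.:
  230x3 + 26x6 ≥ 121   (yellow component)
  12x1 + 281x2 + 116x3 + 75x4 + 10x5 + 169x6 ≥ 366   (hiding power)
  32x3 + 246x6 ≥ 453   (red component)
  2.75x1 + 4.1x2 + 4x3 + 1.6x4 + 2.7x5 + 5.1x6 ≥ 11.67   (density contribution)
  x1, x2, x3, x4, x5, x6 ≥ 0.
At the optimum only iron-oxide yellow, calcium carbonate, iron-oxide red are positive (talc, titanium dioxide, phthalo blue = 0). The yellow component, hiding power, density contribution requirements are met with equality.
So iron-oxide yellow = 0.3064 kg, calcium carbonate = 0.1968 kg, iron-oxide red = 1.944 kg.
Total cost: 2.7·0.3064 + 0.47·0.1968 + 2.43·1.944 = 5.6437.

£5.64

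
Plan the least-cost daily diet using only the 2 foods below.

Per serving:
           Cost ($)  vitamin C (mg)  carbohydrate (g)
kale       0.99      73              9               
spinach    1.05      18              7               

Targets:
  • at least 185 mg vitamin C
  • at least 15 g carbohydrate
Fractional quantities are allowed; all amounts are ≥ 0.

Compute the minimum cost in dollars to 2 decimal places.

Let x1 = servings of kale, x2 = servings of spinach.
Minimize 0.99x1 + 1.05x2 subject to:
  73x1 + 18x2 ≥ 185   (vitamin C)
  9x1 + 7x2 ≥ 15   (carbohydrate)
  x1, x2 ≥ 0.
The cheapest feasible vertex uses only kale; spinach is not used. Binding constraint: vitamin C.
That vertex is x1 = 2.534.
Objective = 0.99·2.534 = 2.5087.

$2.51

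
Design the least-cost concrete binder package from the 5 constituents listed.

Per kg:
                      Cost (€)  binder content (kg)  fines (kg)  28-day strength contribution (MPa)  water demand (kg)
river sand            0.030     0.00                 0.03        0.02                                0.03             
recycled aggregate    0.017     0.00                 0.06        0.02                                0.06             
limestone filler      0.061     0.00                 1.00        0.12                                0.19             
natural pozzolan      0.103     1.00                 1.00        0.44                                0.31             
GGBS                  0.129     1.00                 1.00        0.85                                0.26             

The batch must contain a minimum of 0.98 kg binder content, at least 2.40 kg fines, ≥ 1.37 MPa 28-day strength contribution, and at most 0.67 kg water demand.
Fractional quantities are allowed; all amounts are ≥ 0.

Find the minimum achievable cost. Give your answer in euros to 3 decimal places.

Set it up as a linear program. Let x1 = kg of river sand, x2 = kg of recycled aggregate, x3 = kg of limestone filler, x4 = kg of natural pozzolan, x5 = kg of GGBS.
Minimise 0.03x1 + 0.017x2 + 0.061x3 + 0.103x4 + 0.129x5 subject to:
  1x4 + 1x5 ≥ 0.98   (binder content)
  0.03x1 + 0.06x2 + 1x3 + 1x4 + 1x5 ≥ 2.4   (fines)
  0.02x1 + 0.02x2 + 0.12x3 + 0.44x4 + 0.85x5 ≥ 1.37   (28-day strength contribution)
  0.03x1 + 0.06x2 + 0.19x3 + 0.31x4 + 0.26x5 ≤ 0.67   (water demand)
  x1, x2, x3, x4, x5 ≥ 0.
The optimal basis is {limestone filler, GGBS}; river sand, recycled aggregate, natural pozzolan drop out. There the fines and 28-day strength contribution constraints are tight.
That vertex is x3 = 0.9178, x5 = 1.482.
Objective = 0.061·0.9178 + 0.129·1.482 = 0.24716.

€0.247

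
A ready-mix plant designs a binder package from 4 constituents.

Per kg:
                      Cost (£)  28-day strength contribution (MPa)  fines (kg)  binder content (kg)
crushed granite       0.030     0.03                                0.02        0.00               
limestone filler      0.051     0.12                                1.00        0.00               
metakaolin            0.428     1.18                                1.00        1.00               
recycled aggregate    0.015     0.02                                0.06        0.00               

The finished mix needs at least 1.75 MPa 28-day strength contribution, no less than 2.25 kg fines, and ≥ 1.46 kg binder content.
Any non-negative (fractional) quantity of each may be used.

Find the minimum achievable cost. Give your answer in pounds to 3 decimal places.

Treat it as an LP. Let x1 = kg of crushed granite, x2 = kg of limestone filler, x3 = kg of metakaolin, x4 = kg of recycled aggregate.
Minimise 0.03x1 + 0.051x2 + 0.428x3 + 0.015x4 s.t.:
  0.03x1 + 0.12x2 + 1.18x3 + 0.02x4 ≥ 1.75   (28-day strength contribution)
  0.02x1 + 1x2 + 1x3 + 0.06x4 ≥ 2.25   (fines)
  1x3 ≥ 1.46   (binder content)
  x1, x2, x3, x4 ≥ 0.
At the optimum only limestone filler, metakaolin are positive (crushed granite, recycled aggregate = 0). The fines and binder content requirements are met with equality.
Solving gives x2 = 0.79, x3 = 1.46.
Cost = 0.051·0.79 + 0.428·1.46 = 0.66517.

£0.665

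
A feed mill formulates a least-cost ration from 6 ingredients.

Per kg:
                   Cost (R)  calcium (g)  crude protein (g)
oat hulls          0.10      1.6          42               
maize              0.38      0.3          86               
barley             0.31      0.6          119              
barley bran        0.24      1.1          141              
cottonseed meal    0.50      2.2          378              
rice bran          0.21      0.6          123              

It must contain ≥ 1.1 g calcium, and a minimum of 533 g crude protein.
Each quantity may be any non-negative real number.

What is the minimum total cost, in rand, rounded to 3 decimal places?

Let x1 = kg of oat hulls, x2 = kg of maize, x3 = kg of barley, x4 = kg of barley bran, x5 = kg of cottonseed meal, x6 = kg of rice bran.
min 0.1x1 + 0.38x2 + 0.31x3 + 0.24x4 + 0.5x5 + 0.21x6 with:
  1.6x1 + 0.3x2 + 0.6x3 + 1.1x4 + 2.2x5 + 0.6x6 ≥ 1.1   (calcium)
  42x1 + 86x2 + 119x3 + 141x4 + 378x5 + 123x6 ≥ 533   (crude protein)
  x1, x2, x3, x4, x5, x6 ≥ 0.
The cheapest feasible vertex uses only cottonseed meal; oat hulls, maize, barley, barley bran, rice bran are not used. The crude protein requirement is met with equality.
That vertex is x5 = 1.41.
Cost = 0.5·1.41 = 0.70500.

R0.705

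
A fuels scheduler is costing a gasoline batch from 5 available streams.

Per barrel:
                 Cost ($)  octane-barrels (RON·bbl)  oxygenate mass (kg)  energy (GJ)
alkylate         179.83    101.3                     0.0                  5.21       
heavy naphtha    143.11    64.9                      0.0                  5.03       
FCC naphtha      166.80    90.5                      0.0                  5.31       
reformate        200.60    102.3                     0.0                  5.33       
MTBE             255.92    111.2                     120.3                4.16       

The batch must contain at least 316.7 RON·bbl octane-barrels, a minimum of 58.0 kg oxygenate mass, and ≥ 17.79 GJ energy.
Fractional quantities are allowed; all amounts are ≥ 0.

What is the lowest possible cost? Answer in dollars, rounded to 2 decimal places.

This is a linear program. Let x1 = barrels of alkylate, x2 = barrels of heavy naphtha, x3 = barrels of FCC naphtha, x4 = barrels of reformate, x5 = barrels of MTBE.
min 179.83x1 + 143.11x2 + 166.8x3 + 200.6x4 + 255.92x5 with:
  101.3x1 + 64.9x2 + 90.5x3 + 102.3x4 + 111.2x5 ≥ 316.7   (octane-barrels)
  120.3x5 ≥ 58   (oxygenate mass)
  5.21x1 + 5.03x2 + 5.31x3 + 5.33x4 + 4.16x5 ≥ 17.79   (energy)
  x1, x2, x3, x4, x5 ≥ 0.
At the optimum only heavy naphtha, FCC naphtha, MTBE are positive (alkylate, reformate = 0). The octane-barrels, oxygenate mass, energy requirements are met with equality.
Optimal quantities: heavy naphtha = 0.284726 barrels, FCC naphtha = 2.70286 barrels, MTBE = 0.482128 barrels.
Hence cost = 143.11·0.284726 + 166.8·2.70286 + 255.92·0.482128 = $614.9704.

$614.97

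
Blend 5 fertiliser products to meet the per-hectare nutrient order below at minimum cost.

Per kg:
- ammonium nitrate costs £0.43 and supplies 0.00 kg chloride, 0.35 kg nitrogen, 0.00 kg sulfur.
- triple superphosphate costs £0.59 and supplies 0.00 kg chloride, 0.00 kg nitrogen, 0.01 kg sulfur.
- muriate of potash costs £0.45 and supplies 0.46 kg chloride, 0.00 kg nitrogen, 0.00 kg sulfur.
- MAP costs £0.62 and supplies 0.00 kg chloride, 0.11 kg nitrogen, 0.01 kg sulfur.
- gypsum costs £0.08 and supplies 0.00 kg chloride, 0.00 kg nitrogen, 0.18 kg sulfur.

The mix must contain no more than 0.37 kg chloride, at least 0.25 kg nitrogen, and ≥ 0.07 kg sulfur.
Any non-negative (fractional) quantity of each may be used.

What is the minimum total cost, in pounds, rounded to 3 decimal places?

Treat it as an LP. Let x1 = kg of ammonium nitrate, x2 = kg of triple superphosphate, x3 = kg of muriate of potash, x4 = kg of MAP, x5 = kg of gypsum.
Minimize 0.43x1 + 0.59x2 + 0.45x3 + 0.62x4 + 0.08x5 with:
  0.46x3 ≤ 0.37   (chloride)
  0.35x1 + 0.11x4 ≥ 0.25   (nitrogen)
  0.01x2 + 0.01x4 + 0.18x5 ≥ 0.07   (sulfur)
  x1, x2, x3, x4, x5 ≥ 0.
The minimum-cost mix takes nothing from triple superphosphate, muriate of potash, MAP — only ammonium nitrate, gypsum. There the nitrogen and sulfur constraints are tight.
Optimal quantities: ammonium nitrate = 0.7143 kg, gypsum = 0.3889 kg.
Cost = 0.43·0.7143 + 0.08·0.3889 = 0.33826.

£0.338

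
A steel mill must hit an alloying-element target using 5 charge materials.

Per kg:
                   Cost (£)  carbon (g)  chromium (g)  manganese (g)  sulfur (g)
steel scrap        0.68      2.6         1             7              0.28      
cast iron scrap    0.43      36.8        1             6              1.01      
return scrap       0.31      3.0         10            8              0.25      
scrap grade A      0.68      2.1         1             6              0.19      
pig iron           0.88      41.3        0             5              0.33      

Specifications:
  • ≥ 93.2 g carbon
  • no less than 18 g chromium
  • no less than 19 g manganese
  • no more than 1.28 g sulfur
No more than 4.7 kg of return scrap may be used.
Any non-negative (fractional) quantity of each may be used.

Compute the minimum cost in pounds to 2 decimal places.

Let x1 = kg of steel scrap, x2 = kg of cast iron scrap, x3 = kg of return scrap, x4 = kg of scrap grade A, x5 = kg of pig iron.
Minimize 0.68x1 + 0.43x2 + 0.31x3 + 0.68x4 + 0.88x5 with:
  2.6x1 + 36.8x2 + 3x3 + 2.1x4 + 41.3x5 ≥ 93.2   (carbon)
  1x1 + 1x2 + 10x3 + 1x4 ≥ 18   (chromium)
  7x1 + 6x2 + 8x3 + 6x4 + 5x5 ≥ 19   (manganese)
  0.28x1 + 1.01x2 + 0.25x3 + 0.19x4 + 0.33x5 ≤ 1.28   (sulfur)
  x3 ≤ 4.7
  x1, x2, x3, x4, x5 ≥ 0.
The minimum-cost mix takes nothing from steel scrap, scrap grade A — only cast iron scrap, return scrap, pig iron. The carbon, chromium, sulfur requirements are met with equality.
That vertex is x2 = 0.1853, x3 = 1.781, x5 = 1.962.
Hence cost = 0.43·0.1853 + 0.31·1.781 + 0.88·1.962 = £2.3583.

£2.36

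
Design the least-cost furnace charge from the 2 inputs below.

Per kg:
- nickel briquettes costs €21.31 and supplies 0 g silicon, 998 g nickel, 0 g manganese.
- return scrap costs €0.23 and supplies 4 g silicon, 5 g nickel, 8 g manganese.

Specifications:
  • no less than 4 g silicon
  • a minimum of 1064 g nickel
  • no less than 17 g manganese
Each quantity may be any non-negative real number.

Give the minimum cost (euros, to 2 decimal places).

Let x1 = kg of nickel briquettes, x2 = kg of return scrap.
Minimize 21.31x1 + 0.23x2 with:
  4x2 ≥ 4   (silicon)
  998x1 + 5x2 ≥ 1064   (nickel)
  8x2 ≥ 17   (manganese)
  x1, x2 ≥ 0.
Both inputs are positive at the optimum. The nickel and manganese requirements are met with equality.
That vertex is x1 = 1.0555, x2 = 2.125.
Cost = 21.31·1.0555 + 0.23·2.125 = 22.9815.

€22.98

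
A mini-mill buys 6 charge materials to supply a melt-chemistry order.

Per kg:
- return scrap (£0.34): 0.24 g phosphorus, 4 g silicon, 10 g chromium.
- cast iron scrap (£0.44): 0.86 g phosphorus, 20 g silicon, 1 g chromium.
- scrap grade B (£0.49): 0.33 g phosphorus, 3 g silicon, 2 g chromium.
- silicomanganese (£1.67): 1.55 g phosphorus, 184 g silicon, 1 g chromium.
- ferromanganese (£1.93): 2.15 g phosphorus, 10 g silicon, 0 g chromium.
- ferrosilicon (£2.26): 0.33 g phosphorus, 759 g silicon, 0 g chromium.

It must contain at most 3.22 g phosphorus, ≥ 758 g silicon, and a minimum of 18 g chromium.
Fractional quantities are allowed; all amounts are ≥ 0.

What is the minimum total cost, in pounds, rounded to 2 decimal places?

Treat it as an LP. Let x1 = kg of return scrap, x2 = kg of cast iron scrap, x3 = kg of scrap grade B, x4 = kg of silicomanganese, x5 = kg of ferromanganese, x6 = kg of ferrosilicon.
Minimize 0.34x1 + 0.44x2 + 0.49x3 + 1.67x4 + 1.93x5 + 2.26x6 subject to:
  0.24x1 + 0.86x2 + 0.33x3 + 1.55x4 + 2.15x5 + 0.33x6 ≤ 3.22   (phosphorus)
  4x1 + 20x2 + 3x3 + 184x4 + 10x5 + 759x6 ≥ 758   (silicon)
  10x1 + 1x2 + 2x3 + 1x4 ≥ 18   (chromium)
  x1, x2, x3, x4, x5, x6 ≥ 0.
The optimal basis is {return scrap, ferrosilicon}; cast iron scrap, scrap grade B, silicomanganese, ferromanganese drop out. There the silicon and chromium constraints are tight.
That vertex is x1 = 1.8, x6 = 0.9892.
Total cost: 0.34·1.8 + 2.26·0.9892 = 2.8476.

£2.85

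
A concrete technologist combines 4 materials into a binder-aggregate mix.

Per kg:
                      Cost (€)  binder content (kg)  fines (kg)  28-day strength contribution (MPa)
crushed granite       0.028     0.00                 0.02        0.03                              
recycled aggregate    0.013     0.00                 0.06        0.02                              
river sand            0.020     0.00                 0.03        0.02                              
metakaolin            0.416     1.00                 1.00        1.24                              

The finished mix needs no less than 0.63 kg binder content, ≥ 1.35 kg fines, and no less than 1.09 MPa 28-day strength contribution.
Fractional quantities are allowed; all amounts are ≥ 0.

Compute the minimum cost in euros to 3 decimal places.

Let x1 = kg of crushed granite, x2 = kg of recycled aggregate, x3 = kg of river sand, x4 = kg of metakaolin.
Minimize 0.028x1 + 0.013x2 + 0.02x3 + 0.416x4 subject to:
  1x4 ≥ 0.63   (binder content)
  0.02x1 + 0.06x2 + 0.03x3 + 1x4 ≥ 1.35   (fines)
  0.03x1 + 0.02x2 + 0.02x3 + 1.24x4 ≥ 1.09   (28-day strength contribution)
  x1, x2, x3, x4 ≥ 0.
The optimal basis is {recycled aggregate, metakaolin}; crushed granite, river sand drop out. There the fines and 28-day strength contribution constraints are tight.
That vertex is x2 = 10.74, x4 = 0.7059.
Objective = 0.013·10.74 + 0.416·0.7059 = 0.43327.

€0.433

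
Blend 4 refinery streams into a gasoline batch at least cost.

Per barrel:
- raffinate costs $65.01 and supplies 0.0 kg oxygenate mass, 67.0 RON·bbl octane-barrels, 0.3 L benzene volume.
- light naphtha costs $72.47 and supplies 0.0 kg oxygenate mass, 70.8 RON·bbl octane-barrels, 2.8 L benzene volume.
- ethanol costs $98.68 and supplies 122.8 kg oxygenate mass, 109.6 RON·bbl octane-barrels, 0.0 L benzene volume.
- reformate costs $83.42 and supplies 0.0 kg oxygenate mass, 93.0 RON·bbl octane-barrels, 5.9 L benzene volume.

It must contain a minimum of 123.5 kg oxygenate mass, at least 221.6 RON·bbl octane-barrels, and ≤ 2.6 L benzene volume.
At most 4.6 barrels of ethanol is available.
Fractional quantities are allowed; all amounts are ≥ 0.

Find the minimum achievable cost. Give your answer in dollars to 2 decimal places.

Let x1 = barrels of raffinate, x2 = barrels of light naphtha, x3 = barrels of ethanol, x4 = barrels of reformate.
Minimise 65.01x1 + 72.47x2 + 98.68x3 + 83.42x4 with:
  122.8x3 ≥ 123.5   (oxygenate mass)
  67x1 + 70.8x2 + 109.6x3 + 93x4 ≥ 221.6   (octane-barrels)
  0.3x1 + 2.8x2 + 5.9x4 ≤ 2.6   (benzene volume)
  x3 ≤ 4.6
  x1, x2, x3, x4 ≥ 0.
At the optimum only ethanol, reformate are positive (raffinate, light naphtha = 0). The octane-barrels and benzene volume requirements are met with equality.
So ethanol = 1.64796 barrels, reformate = 0.440678 barrels.
Total cost: 98.68·1.64796 + 83.42·0.440678 = 199.3821.

$199.38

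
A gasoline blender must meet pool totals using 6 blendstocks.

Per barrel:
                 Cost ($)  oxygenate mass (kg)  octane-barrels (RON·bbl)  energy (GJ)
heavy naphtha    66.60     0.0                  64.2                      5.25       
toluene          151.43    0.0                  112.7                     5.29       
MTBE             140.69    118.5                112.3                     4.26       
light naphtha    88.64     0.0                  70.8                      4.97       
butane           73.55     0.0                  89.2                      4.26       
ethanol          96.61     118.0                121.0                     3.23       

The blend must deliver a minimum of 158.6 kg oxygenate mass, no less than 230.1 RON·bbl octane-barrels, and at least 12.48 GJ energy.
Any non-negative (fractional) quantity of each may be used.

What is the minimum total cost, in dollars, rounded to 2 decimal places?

Let x1 = barrels of heavy naphtha, x2 = barrels of toluene, x3 = barrels of MTBE, x4 = barrels of light naphtha, x5 = barrels of butane, x6 = barrels of ethanol.
Minimise 66.6x1 + 151.43x2 + 140.69x3 + 88.64x4 + 73.55x5 + 96.61x6 with:
  118.5x3 + 118x6 ≥ 158.6   (oxygenate mass)
  64.2x1 + 112.7x2 + 112.3x3 + 70.8x4 + 89.2x5 + 121x6 ≥ 230.1   (octane-barrels)
  5.25x1 + 5.29x2 + 4.26x3 + 4.97x4 + 4.26x5 + 3.23x6 ≥ 12.48   (energy)
  x1, x2, x3, x4, x5, x6 ≥ 0.
The optimal basis is {heavy naphtha, ethanol}; toluene, MTBE, light naphtha, butane drop out. There the oxygenate mass and energy constraints are tight.
So heavy naphtha = 1.5502 barrels, ethanol = 1.3441 barrels.
Objective = 66.6·1.5502 + 96.61·1.3441 = 233.0968.

$233.10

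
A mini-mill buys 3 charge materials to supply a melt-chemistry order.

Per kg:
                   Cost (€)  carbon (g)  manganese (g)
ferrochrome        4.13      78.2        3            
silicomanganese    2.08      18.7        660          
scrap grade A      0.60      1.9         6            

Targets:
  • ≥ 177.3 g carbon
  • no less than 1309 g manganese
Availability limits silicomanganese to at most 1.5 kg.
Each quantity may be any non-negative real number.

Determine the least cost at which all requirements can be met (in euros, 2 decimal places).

Let x1 = kg of ferrochrome, x2 = kg of silicomanganese, x3 = kg of scrap grade A.
Minimise 4.13x1 + 2.08x2 + 0.6x3 subject to:
  78.2x1 + 18.7x2 + 1.9x3 ≥ 177.3   (carbon)
  3x1 + 660x2 + 6x3 ≥ 1309   (manganese)
  x2 ≤ 1.5
  x1, x2, x3 ≥ 0.
The optimal mix uses every input. The carbon, manganese, the silicomanganese cap requirements are met with equality.
So ferrochrome = 0.6244 kg, silicomanganese = 1.5 kg, scrap grade A = 52.85 kg.
Total cost: 4.13·0.6244 + 2.08·1.5 + 0.6·52.85 = 37.4088.

€37.41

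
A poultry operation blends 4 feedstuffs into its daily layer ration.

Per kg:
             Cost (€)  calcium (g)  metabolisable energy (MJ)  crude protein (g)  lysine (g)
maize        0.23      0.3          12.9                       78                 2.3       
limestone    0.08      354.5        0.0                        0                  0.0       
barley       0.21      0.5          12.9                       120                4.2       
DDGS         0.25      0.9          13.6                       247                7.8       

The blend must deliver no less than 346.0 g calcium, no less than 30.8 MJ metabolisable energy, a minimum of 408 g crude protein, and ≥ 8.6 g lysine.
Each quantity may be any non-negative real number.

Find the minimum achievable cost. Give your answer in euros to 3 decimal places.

Let x1 = kg of maize, x2 = kg of limestone, x3 = kg of barley, x4 = kg of DDGS.
Minimise 0.23x1 + 0.08x2 + 0.21x3 + 0.25x4 with:
  0.3x1 + 354.5x2 + 0.5x3 + 0.9x4 ≥ 346   (calcium)
  12.9x1 + 12.9x3 + 13.6x4 ≥ 30.8   (metabolisable energy)
  78x1 + 120x3 + 247x4 ≥ 408   (crude protein)
  2.3x1 + 4.2x3 + 7.8x4 ≥ 8.6   (lysine)
  x1, x2, x3, x4 ≥ 0.
At the optimum only limestone, barley, DDGS are positive (maize = 0). The calcium, metabolisable energy, crude protein requirements are met with equality.
So limestone = 0.9716 kg, barley = 1.325 kg, DDGS = 1.008 kg.
Hence cost = 0.08·0.9716 + 0.21·1.325 + 0.25·1.008 = €0.60798.

€0.608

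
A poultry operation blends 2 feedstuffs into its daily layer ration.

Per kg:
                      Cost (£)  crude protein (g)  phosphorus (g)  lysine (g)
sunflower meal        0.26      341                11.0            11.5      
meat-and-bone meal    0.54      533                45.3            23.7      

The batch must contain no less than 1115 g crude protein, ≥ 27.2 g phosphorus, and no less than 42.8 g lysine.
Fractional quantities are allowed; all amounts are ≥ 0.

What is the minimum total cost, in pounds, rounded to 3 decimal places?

£0.968

This is a linear program. Let x1 = kg of sunflower meal, x2 = kg of meat-and-bone meal.
Minimize 0.26x1 + 0.54x2 subject to:
  341x1 + 533x2 ≥ 1115   (crude protein)
  11x1 + 45.3x2 ≥ 27.2   (phosphorus)
  11.5x1 + 23.7x2 ≥ 42.8   (lysine)
  x1, x2 ≥ 0.
The cheapest feasible vertex uses only sunflower meal; meat-and-bone meal is not used. There the lysine constraint is tight.
Optimal quantities: sunflower meal = 3.722 kg.
Hence cost = 0.26·3.722 = £0.96772.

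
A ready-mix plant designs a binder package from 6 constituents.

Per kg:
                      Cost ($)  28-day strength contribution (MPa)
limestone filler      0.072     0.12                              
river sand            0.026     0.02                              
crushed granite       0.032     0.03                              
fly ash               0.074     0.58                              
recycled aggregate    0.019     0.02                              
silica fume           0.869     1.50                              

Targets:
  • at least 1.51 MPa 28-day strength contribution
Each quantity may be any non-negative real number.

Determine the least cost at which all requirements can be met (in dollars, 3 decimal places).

This is a linear program. Let x1 = kg of limestone filler, x2 = kg of river sand, x3 = kg of crushed granite, x4 = kg of fly ash, x5 = kg of recycled aggregate, x6 = kg of silica fume.
min 0.072x1 + 0.026x2 + 0.032x3 + 0.074x4 + 0.019x5 + 0.869x6 subject to:
  0.12x1 + 0.02x2 + 0.03x3 + 0.58x4 + 0.02x5 + 1.5x6 ≥ 1.51   (28-day strength contribution)
  x1, x2, x3, x4, x5, x6 ≥ 0.
The cheapest feasible vertex uses only fly ash; limestone filler, river sand, crushed granite, recycled aggregate, silica fume are not used. There the 28-day strength contribution constraint is tight.
Optimal quantities: fly ash = 2.603 kg.
Total cost: 0.074·2.603 = 0.19262.

$0.193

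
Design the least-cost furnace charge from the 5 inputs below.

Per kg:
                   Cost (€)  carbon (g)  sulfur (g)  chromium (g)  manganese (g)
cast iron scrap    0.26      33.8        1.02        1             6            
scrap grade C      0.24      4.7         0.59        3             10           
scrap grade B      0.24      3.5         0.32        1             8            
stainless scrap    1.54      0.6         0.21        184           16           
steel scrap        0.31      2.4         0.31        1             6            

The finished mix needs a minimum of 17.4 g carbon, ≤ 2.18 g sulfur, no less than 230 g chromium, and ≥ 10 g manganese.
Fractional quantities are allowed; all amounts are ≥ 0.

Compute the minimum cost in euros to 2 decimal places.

Let x1 = kg of cast iron scrap, x2 = kg of scrap grade C, x3 = kg of scrap grade B, x4 = kg of stainless scrap, x5 = kg of steel scrap.
Minimise 0.26x1 + 0.24x2 + 0.24x3 + 1.54x4 + 0.31x5 s.t.:
  33.8x1 + 4.7x2 + 3.5x3 + 0.6x4 + 2.4x5 ≥ 17.4   (carbon)
  1.02x1 + 0.59x2 + 0.32x3 + 0.21x4 + 0.31x5 ≤ 2.18   (sulfur)
  1x1 + 3x2 + 1x3 + 184x4 + 1x5 ≥ 230   (chromium)
  6x1 + 10x2 + 8x3 + 16x4 + 6x5 ≥ 10   (manganese)
  x1, x2, x3, x4, x5 ≥ 0.
At the optimum only cast iron scrap, stainless scrap are positive (scrap grade C, scrap grade B, steel scrap = 0). There the carbon and chromium constraints are tight.
So cast iron scrap = 0.4927 kg, stainless scrap = 1.247 kg.
Total cost: 0.26·0.4927 + 1.54·1.247 = 2.0485.

€2.05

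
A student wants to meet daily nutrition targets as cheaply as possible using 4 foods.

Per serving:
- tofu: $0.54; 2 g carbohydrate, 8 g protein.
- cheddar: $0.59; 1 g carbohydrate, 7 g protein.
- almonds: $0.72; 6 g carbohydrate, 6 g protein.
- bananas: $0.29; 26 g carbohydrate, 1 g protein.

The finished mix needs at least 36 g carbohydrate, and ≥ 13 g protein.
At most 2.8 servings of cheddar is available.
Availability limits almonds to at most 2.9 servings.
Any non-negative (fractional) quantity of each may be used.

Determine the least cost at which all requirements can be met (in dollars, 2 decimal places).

$1.16

Let x1 = servings of tofu, x2 = servings of cheddar, x3 = servings of almonds, x4 = servings of bananas.
Minimise 0.54x1 + 0.59x2 + 0.72x3 + 0.29x4 subject to:
  2x1 + 1x2 + 6x3 + 26x4 ≥ 36   (carbohydrate)
  8x1 + 7x2 + 6x3 + 1x4 ≥ 13   (protein)
  x2 ≤ 2.8
  x3 ≤ 2.9
  x1, x2, x3, x4 ≥ 0.
At the optimum only tofu, bananas are positive (cheddar, almonds = 0). The carbohydrate and protein requirements are met with equality.
Optimal quantities: tofu = 1.466 servings, bananas = 1.272 servings.
Objective = 0.54·1.466 + 0.29·1.272 = 1.1605.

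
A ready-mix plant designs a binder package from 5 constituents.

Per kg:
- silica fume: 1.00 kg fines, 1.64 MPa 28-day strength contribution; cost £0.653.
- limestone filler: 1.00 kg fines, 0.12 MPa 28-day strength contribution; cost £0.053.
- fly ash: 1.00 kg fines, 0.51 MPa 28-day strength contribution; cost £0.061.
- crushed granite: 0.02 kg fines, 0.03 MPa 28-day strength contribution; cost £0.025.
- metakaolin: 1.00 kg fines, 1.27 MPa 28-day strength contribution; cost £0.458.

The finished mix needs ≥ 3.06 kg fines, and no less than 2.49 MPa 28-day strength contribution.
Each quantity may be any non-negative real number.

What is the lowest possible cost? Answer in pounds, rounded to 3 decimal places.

£0.298

Let x1 = kg of silica fume, x2 = kg of limestone filler, x3 = kg of fly ash, x4 = kg of crushed granite, x5 = kg of metakaolin.
Minimise 0.653x1 + 0.053x2 + 0.061x3 + 0.025x4 + 0.458x5 with:
  1x1 + 1x2 + 1x3 + 0.02x4 + 1x5 ≥ 3.06   (fines)
  1.64x1 + 0.12x2 + 0.51x3 + 0.03x4 + 1.27x5 ≥ 2.49   (28-day strength contribution)
  x1, x2, x3, x4, x5 ≥ 0.
The cheapest feasible vertex uses only fly ash; silica fume, limestone filler, crushed granite, metakaolin are not used. There the 28-day strength contribution constraint is tight.
Optimal quantities: fly ash = 4.882 kg.
Hence cost = 0.061·4.882 = £0.29780.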